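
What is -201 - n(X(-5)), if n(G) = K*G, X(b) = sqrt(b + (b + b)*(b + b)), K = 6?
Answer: -201 - 6*sqrt(95) ≈ -259.48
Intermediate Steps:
X(b) = sqrt(b + 4*b**2) (X(b) = sqrt(b + (2*b)*(2*b)) = sqrt(b + 4*b**2))
n(G) = 6*G
-201 - n(X(-5)) = -201 - 6*sqrt(-5*(1 + 4*(-5))) = -201 - 6*sqrt(-5*(1 - 20)) = -201 - 6*sqrt(-5*(-19)) = -201 - 6*sqrt(95)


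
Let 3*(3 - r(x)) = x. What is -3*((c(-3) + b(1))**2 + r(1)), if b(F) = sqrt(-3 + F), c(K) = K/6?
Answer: -11/4 + 3*I*sqrt(2) ≈ -2.75 + 4.2426*I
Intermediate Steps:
c(K) = K/6 (c(K) = K*(1/6) = K/6)
r(x) = 3 - x/3
-3*((c(-3) + b(1))**2 + r(1)) = -3*(((1/6)*(-3) + sqrt(-3 + 1))**2 + (3 - 1/3*1)) = -3*((-1/2 + sqrt(-2))**2 + (3 - 1/3)) = -3*((-1/2 + I*sqrt(2))**2 + 8/3) = -3*(8/3 + (-1/2 + I*sqrt(2))**2) = -8 - 3*(-1/2 + I*sqrt(2))**2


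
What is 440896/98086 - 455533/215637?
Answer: 25196040457/10575485391 ≈ 2.3825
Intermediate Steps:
440896/98086 - 455533/215637 = 440896*(1/98086) - 455533*1/215637 = 220448/49043 - 455533/215637 = 25196040457/10575485391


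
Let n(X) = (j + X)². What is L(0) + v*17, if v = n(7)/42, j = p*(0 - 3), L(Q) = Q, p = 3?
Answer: 34/21 ≈ 1.6190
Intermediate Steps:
j = -9 (j = 3*(0 - 3) = 3*(-3) = -9)
n(X) = (-9 + X)²
v = 2/21 (v = (-9 + 7)²/42 = (-2)²*(1/42) = 4*(1/42) = 2/21 ≈ 0.095238)
L(0) + v*17 = 0 + (2/21)*17 = 0 + 34/21 = 34/21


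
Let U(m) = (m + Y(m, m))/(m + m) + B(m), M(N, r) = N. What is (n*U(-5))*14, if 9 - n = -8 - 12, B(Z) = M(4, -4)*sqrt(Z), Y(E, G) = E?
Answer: 406 + 1624*I*sqrt(5) ≈ 406.0 + 3631.4*I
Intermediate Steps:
B(Z) = 4*sqrt(Z)
n = 29 (n = 9 - (-8 - 12) = 9 - 1*(-20) = 9 + 20 = 29)
U(m) = 1 + 4*sqrt(m) (U(m) = (m + m)/(m + m) + 4*sqrt(m) = (2*m)/((2*m)) + 4*sqrt(m) = (2*m)*(1/(2*m)) + 4*sqrt(m) = 1 + 4*sqrt(m))
(n*U(-5))*14 = (29*(1 + 4*sqrt(-5)))*14 = (29*(1 + 4*(I*sqrt(5))))*14 = (29*(1 + 4*I*sqrt(5)))*14 = (29 + 116*I*sqrt(5))*14 = 406 + 1624*I*sqrt(5)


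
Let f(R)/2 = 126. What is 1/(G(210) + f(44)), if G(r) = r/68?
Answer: 34/8673 ≈ 0.0039202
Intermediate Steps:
G(r) = r/68 (G(r) = r*(1/68) = r/68)
f(R) = 252 (f(R) = 2*126 = 252)
1/(G(210) + f(44)) = 1/((1/68)*210 + 252) = 1/(105/34 + 252) = 1/(8673/34) = 34/8673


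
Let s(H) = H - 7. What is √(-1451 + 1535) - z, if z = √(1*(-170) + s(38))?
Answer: 2*√21 - I*√139 ≈ 9.1651 - 11.79*I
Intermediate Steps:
s(H) = -7 + H
z = I*√139 (z = √(1*(-170) + (-7 + 38)) = √(-170 + 31) = √(-139) = I*√139 ≈ 11.79*I)
√(-1451 + 1535) - z = √(-1451 + 1535) - I*√139 = √84 - I*√139 = 2*√21 - I*√139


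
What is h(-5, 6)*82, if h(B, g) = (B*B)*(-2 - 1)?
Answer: -6150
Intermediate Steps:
h(B, g) = -3*B**2 (h(B, g) = B**2*(-3) = -3*B**2)
h(-5, 6)*82 = -3*(-5)**2*82 = -3*25*82 = -75*82 = -6150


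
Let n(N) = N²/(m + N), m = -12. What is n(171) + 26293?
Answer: 1403276/53 ≈ 26477.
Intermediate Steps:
n(N) = N²/(-12 + N)
n(171) + 26293 = 171²/(-12 + 171) + 26293 = 29241/159 + 26293 = 29241*(1/159) + 26293 = 9747/53 + 26293 = 1403276/53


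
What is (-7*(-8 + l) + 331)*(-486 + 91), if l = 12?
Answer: -119685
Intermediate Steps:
(-7*(-8 + l) + 331)*(-486 + 91) = (-7*(-8 + 12) + 331)*(-486 + 91) = (-7*4 + 331)*(-395) = (-28 + 331)*(-395) = 303*(-395) = -119685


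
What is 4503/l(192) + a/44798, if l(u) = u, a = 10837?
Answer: 33967683/1433536 ≈ 23.695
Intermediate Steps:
4503/l(192) + a/44798 = 4503/192 + 10837/44798 = 4503*(1/192) + 10837*(1/44798) = 1501/64 + 10837/44798 = 33967683/1433536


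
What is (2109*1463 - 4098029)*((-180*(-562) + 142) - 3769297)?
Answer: 3714072353190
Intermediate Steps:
(2109*1463 - 4098029)*((-180*(-562) + 142) - 3769297) = (3085467 - 4098029)*((101160 + 142) - 3769297) = -1012562*(101302 - 3769297) = -1012562*(-3667995) = 3714072353190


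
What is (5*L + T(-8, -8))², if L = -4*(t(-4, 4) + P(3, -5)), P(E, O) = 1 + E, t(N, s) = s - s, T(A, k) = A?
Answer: 7744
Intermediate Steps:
t(N, s) = 0
L = -16 (L = -4*(0 + (1 + 3)) = -4*(0 + 4) = -4*4 = -16)
(5*L + T(-8, -8))² = (5*(-16) - 8)² = (-80 - 8)² = (-88)² = 7744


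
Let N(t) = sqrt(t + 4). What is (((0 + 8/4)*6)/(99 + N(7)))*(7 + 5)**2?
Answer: 7776/445 - 864*sqrt(11)/4895 ≈ 16.889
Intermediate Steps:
N(t) = sqrt(4 + t)
(((0 + 8/4)*6)/(99 + N(7)))*(7 + 5)**2 = (((0 + 8/4)*6)/(99 + sqrt(4 + 7)))*(7 + 5)**2 = (((0 + 8*(1/4))*6)/(99 + sqrt(11)))*12**2 = (((0 + 2)*6)/(99 + sqrt(11)))*144 = ((2*6)/(99 + sqrt(11)))*144 = (12/(99 + sqrt(11)))*144 = 1728/(99 + sqrt(11))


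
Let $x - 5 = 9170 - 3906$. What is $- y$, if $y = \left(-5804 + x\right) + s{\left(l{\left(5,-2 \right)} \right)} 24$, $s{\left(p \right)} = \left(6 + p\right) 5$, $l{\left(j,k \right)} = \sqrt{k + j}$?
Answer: $-185 - 120 \sqrt{3} \approx -392.85$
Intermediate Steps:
$l{\left(j,k \right)} = \sqrt{j + k}$
$s{\left(p \right)} = 30 + 5 p$
$x = 5269$ ($x = 5 + \left(9170 - 3906\right) = 5 + 5264 = 5269$)
$y = 185 + 120 \sqrt{3}$ ($y = \left(-5804 + 5269\right) + \left(30 + 5 \sqrt{5 - 2}\right) 24 = -535 + \left(30 + 5 \sqrt{3}\right) 24 = -535 + \left(720 + 120 \sqrt{3}\right) = 185 + 120 \sqrt{3} \approx 392.85$)
$- y = - (185 + 120 \sqrt{3}) = -185 - 120 \sqrt{3}$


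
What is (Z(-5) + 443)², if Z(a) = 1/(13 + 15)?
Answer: 153884025/784 ≈ 1.9628e+5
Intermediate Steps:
Z(a) = 1/28
(Z(-5) + 443)² = (1/28 + 443)² = (12405/28)² = 153884025/784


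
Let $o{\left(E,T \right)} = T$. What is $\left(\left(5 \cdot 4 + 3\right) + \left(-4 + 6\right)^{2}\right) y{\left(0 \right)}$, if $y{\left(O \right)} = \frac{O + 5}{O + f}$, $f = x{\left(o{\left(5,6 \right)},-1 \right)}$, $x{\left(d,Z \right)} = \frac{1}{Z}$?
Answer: $-135$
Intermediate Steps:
$f = -1$ ($f = \frac{1}{-1} = -1$)
$y{\left(O \right)} = \frac{5 + O}{-1 + O}$ ($y{\left(O \right)} = \frac{O + 5}{O - 1} = \frac{5 + O}{-1 + O}$)
$\left(\left(5 \cdot 4 + 3\right) + \left(-4 + 6\right)^{2}\right) y{\left(0 \right)} = \left(\left(5 \cdot 4 + 3\right) + \left(-4 + 6\right)^{2}\right) \frac{5 + 0}{-1 + 0} = \left(\left(20 + 3\right) + 2^{2}\right) \frac{1}{-1} \cdot 5 = \left(23 + 4\right) \left(\left(-1\right) 5\right) = 27 \left(-5\right) = -135$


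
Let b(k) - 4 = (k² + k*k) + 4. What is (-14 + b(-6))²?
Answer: 4356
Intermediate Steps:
b(k) = 8 + 2*k² (b(k) = 4 + ((k² + k*k) + 4) = 4 + ((k² + k²) + 4) = 4 + (2*k² + 4) = 4 + (4 + 2*k²) = 8 + 2*k²)
(-14 + b(-6))² = (-14 + (8 + 2*(-6)²))² = (-14 + (8 + 2*36))² = (-14 + (8 + 72))² = (-14 + 80)² = 66² = 4356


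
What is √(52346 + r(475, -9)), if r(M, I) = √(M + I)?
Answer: √(52346 + √466) ≈ 228.84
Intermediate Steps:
r(M, I) = √(I + M)
√(52346 + r(475, -9)) = √(52346 + √(-9 + 475)) = √(52346 + √466)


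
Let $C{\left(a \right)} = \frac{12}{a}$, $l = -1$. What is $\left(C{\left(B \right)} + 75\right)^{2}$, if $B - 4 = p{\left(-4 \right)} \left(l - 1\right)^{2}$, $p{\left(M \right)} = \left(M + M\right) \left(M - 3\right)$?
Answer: $\frac{2033476}{361} \approx 5632.9$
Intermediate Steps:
$p{\left(M \right)} = 2 M \left(-3 + M\right)$
$B = 228$ ($B = 4 + 2 \left(-4\right) \left(-3 - 4\right) \left(-1 - 1\right)^{2} = 4 + 2 \left(-4\right) \left(-7\right) \left(-2\right)^{2} = 4 + 56 \cdot 4 = 4 + 224 = 228$)
$\left(C{\left(B \right)} + 75\right)^{2} = \left(\frac{12}{228} + 75\right)^{2} = \left(12 \cdot \frac{1}{228} + 75\right)^{2} = \left(\frac{1}{19} + 75\right)^{2} = \left(\frac{1426}{19}\right)^{2} = \frac{2033476}{361}$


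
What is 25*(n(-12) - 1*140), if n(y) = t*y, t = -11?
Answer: -200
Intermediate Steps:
n(y) = -11*y
25*(n(-12) - 1*140) = 25*(-11*(-12) - 1*140) = 25*(132 - 140) = 25*(-8) = -200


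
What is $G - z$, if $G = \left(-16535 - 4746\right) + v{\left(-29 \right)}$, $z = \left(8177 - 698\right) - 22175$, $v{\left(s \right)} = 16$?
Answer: $-6569$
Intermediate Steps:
$z = -14696$ ($z = 7479 - 22175 = -14696$)
$G = -21265$ ($G = \left(-16535 - 4746\right) + 16 = -21281 + 16 = -21265$)
$G - z = -21265 - -14696 = -21265 + 14696 = -6569$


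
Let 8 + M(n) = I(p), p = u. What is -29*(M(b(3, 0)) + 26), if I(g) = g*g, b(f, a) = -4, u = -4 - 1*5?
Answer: -2871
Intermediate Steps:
u = -9 (u = -4 - 5 = -9)
p = -9
I(g) = g**2
M(n) = 73 (M(n) = -8 + (-9)**2 = -8 + 81 = 73)
-29*(M(b(3, 0)) + 26) = -29*(73 + 26) = -29*99 = -2871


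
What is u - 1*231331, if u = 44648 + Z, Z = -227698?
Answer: -414381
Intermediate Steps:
u = -183050 (u = 44648 - 227698 = -183050)
u - 1*231331 = -183050 - 1*231331 = -183050 - 231331 = -414381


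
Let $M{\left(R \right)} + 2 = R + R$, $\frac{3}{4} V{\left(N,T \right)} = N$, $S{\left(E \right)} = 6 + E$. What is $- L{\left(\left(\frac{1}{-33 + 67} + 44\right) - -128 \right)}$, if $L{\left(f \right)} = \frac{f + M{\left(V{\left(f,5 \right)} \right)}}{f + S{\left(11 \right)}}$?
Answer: $- \frac{64135}{19281} \approx -3.3263$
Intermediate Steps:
$V{\left(N,T \right)} = \frac{4 N}{3}$
$M{\left(R \right)} = -2 + 2 R$ ($M{\left(R \right)} = -2 + \left(R + R\right) = -2 + 2 R$)
$L{\left(f \right)} = \frac{-2 + \frac{11 f}{3}}{17 + f}$ ($L{\left(f \right)} = \frac{f + \left(-2 + 2 \frac{4 f}{3}\right)}{f + \left(6 + 11\right)} = \frac{f + \left(-2 + \frac{8 f}{3}\right)}{f + 17} = \frac{-2 + \frac{11 f}{3}}{17 + f}$)
$- L{\left(\left(\frac{1}{-33 + 67} + 44\right) - -128 \right)} = - \frac{-6 + 11 \left(\left(\frac{1}{-33 + 67} + 44\right) - -128\right)}{3 \left(17 + \left(\left(\frac{1}{-33 + 67} + 44\right) - -128\right)\right)} = - \frac{-6 + 11 \left(\left(\frac{1}{34} + 44\right) + 128\right)}{3 \left(17 + \left(\left(\frac{1}{34} + 44\right) + 128\right)\right)} = - \frac{-6 + 11 \left(\frac{1497}{34} + 128\right)}{3 \left(17 + \left(\frac{1497}{34} + 128\right)\right)} = - \frac{-6 + 11 \cdot \frac{5849}{34}}{3 \left(17 + \frac{5849}{34}\right)} = - \frac{-6 + \frac{64339}{34}}{3 \cdot \frac{6427}{34}} = - \frac{34 \cdot 64135}{3 \cdot 6427 \cdot 34} = \left(-1\right) \frac{64135}{19281} = - \frac{64135}{19281}$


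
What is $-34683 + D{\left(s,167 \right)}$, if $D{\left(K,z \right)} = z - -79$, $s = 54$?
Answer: $-34437$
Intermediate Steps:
$D{\left(K,z \right)} = 79 + z$ ($D{\left(K,z \right)} = z + 79 = 79 + z$)
$-34683 + D{\left(s,167 \right)} = -34683 + \left(79 + 167\right) = -34683 + 246 = -34437$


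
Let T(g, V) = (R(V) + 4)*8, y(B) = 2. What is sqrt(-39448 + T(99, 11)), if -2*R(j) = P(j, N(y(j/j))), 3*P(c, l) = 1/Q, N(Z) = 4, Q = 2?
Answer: 5*I*sqrt(14190)/3 ≈ 198.54*I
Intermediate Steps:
P(c, l) = 1/6 (P(c, l) = (1/3)/2 = (1/3)*(1/2) = 1/6)
R(j) = -1/12 (R(j) = -1/2*1/6 = -1/12)
T(g, V) = 94/3 (T(g, V) = (-1/12 + 4)*8 = (47/12)*8 = 94/3)
sqrt(-39448 + T(99, 11)) = sqrt(-39448 + 94/3) = sqrt(-118250/3) = 5*I*sqrt(14190)/3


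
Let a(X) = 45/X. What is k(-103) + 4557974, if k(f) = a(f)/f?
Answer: 48355546211/10609 ≈ 4.5580e+6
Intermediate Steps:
k(f) = 45/f² (k(f) = (45/f)/f = 45/f²)
k(-103) + 4557974 = 45/(-103)² + 4557974 = 45*(1/10609) + 4557974 = 45/10609 + 4557974 = 48355546211/10609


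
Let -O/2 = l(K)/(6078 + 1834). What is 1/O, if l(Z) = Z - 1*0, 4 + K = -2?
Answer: 1978/3 ≈ 659.33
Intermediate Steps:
K = -6 (K = -4 - 2 = -6)
l(Z) = Z (l(Z) = Z + 0 = Z)
O = 3/1978 (O = -(-12)/(6078 + 1834) = -(-12)/7912 = -2*(-3/3956) = 3/1978 ≈ 0.0015167)
1/O = 1/(3/1978) = 1978/3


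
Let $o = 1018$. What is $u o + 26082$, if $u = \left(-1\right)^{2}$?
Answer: $27100$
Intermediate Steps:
$u = 1$
$u o + 26082 = 1 \cdot 1018 + 26082 = 1018 + 26082 = 27100$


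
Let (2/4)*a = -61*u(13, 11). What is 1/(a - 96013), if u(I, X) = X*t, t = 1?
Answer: -1/97355 ≈ -1.0272e-5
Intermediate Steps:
u(I, X) = X (u(I, X) = X*1 = X)
a = -1342 (a = 2*(-61*11) = 2*(-671) = -1342)
1/(a - 96013) = 1/(-1342 - 96013) = 1/(-97355) = -1/97355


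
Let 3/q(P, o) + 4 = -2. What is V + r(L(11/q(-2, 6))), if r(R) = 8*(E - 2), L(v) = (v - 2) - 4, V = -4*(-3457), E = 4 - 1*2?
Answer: 13828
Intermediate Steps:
E = 2 (E = 4 - 2 = 2)
q(P, o) = -½ (q(P, o) = 3/(-4 - 2) = 3/(-6) = 3*(-⅙) = -½)
V = 13828
L(v) = -6 + v (L(v) = (-2 + v) - 4 = -6 + v)
r(R) = 0 (r(R) = 8*(2 - 2) = 8*0 = 0)
V + r(L(11/q(-2, 6))) = 13828 + 0 = 13828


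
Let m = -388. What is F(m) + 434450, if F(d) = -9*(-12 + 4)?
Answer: 434522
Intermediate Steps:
F(d) = 72 (F(d) = -9*(-8) = 72)
F(m) + 434450 = 72 + 434450 = 434522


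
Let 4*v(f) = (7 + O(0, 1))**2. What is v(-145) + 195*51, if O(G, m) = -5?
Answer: 9946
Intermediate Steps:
v(f) = 1 (v(f) = (7 - 5)**2/4 = (1/4)*2**2 = (1/4)*4 = 1)
v(-145) + 195*51 = 1 + 195*51 = 1 + 9945 = 9946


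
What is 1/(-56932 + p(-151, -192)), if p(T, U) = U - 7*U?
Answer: -1/55780 ≈ -1.7928e-5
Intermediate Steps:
p(T, U) = -6*U
1/(-56932 + p(-151, -192)) = 1/(-56932 - 6*(-192)) = 1/(-56932 + 1152) = 1/(-55780) = -1/55780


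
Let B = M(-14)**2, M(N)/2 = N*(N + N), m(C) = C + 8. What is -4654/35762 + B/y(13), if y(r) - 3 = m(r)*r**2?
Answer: 343199951/1984791 ≈ 172.91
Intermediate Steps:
m(C) = 8 + C
y(r) = 3 + r**2*(8 + r) (y(r) = 3 + (8 + r)*r**2 = 3 + r**2*(8 + r))
M(N) = 4*N**2 (M(N) = 2*(N*(N + N)) = 2*(N*(2*N)) = 2*(2*N**2) = 4*N**2)
B = 614656 (B = (4*(-14)**2)**2 = (4*196)**2 = 784**2 = 614656)
-4654/35762 + B/y(13) = -4654/35762 + 614656/(3 + 13**2*(8 + 13)) = -4654*1/35762 + 614656/(3 + 169*21) = -2327/17881 + 614656/(3 + 3549) = -2327/17881 + 614656/3552 = -2327/17881 + 614656*(1/3552) = -2327/17881 + 19208/111 = 343199951/1984791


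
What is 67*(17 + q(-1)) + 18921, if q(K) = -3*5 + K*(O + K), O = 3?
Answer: 18921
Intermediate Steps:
q(K) = -15 + K*(3 + K) (q(K) = -3*5 + K*(3 + K) = -15 + K*(3 + K))
67*(17 + q(-1)) + 18921 = 67*(17 + (-15 + (-1)**2 + 3*(-1))) + 18921 = 67*(17 + (-15 + 1 - 3)) + 18921 = 67*(17 - 17) + 18921 = 67*0 + 18921 = 0 + 18921 = 18921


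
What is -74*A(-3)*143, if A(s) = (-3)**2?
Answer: -95238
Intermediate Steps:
A(s) = 9
-74*A(-3)*143 = -74*9*143 = -666*143 = -95238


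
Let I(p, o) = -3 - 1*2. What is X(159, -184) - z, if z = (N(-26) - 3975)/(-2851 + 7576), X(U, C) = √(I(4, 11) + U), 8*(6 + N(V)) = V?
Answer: 15937/18900 + √154 ≈ 13.253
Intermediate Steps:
N(V) = -6 + V/8
I(p, o) = -5 (I(p, o) = -3 - 2 = -5)
X(U, C) = √(-5 + U)
z = -15937/18900 (z = ((-6 + (⅛)*(-26)) - 3975)/(-2851 + 7576) = ((-6 - 13/4) - 3975)/4725 = (-37/4 - 3975)*(1/4725) = -15937/4*1/4725 = -15937/18900 ≈ -0.84323)
X(159, -184) - z = √(-5 + 159) - 1*(-15937/18900) = √154 + 15937/18900 = 15937/18900 + √154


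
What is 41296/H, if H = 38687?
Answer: 41296/38687 ≈ 1.0674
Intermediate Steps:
41296/H = 41296/38687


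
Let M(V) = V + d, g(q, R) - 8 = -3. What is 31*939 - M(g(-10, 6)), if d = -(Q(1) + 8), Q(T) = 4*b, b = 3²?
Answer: 29148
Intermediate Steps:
g(q, R) = 5 (g(q, R) = 8 - 3 = 5)
b = 9
Q(T) = 36 (Q(T) = 4*9 = 36)
d = -44 (d = -(36 + 8) = -1*44 = -44)
M(V) = -44 + V (M(V) = V - 44 = -44 + V)
31*939 - M(g(-10, 6)) = 31*939 - (-44 + 5) = 29109 - 1*(-39) = 29109 + 39 = 29148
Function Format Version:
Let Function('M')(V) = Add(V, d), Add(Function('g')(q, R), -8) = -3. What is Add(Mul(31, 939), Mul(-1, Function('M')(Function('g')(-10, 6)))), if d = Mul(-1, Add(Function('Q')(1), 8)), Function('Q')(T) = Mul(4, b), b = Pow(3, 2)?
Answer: 29148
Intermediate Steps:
Function('g')(q, R) = 5 (Function('g')(q, R) = Add(8, -3) = 5)
b = 9
Function('Q')(T) = 36 (Function('Q')(T) = Mul(4, 9) = 36)
d = -44 (d = Mul(-1, Add(36, 8)) = Mul(-1, 44) = -44)
Function('M')(V) = Add(-44, V) (Function('M')(V) = Add(V, -44) = Add(-44, V))
Add(Mul(31, 939), Mul(-1, Function('M')(Function('g')(-10, 6)))) = Add(Mul(31, 939), Mul(-1, Add(-44, 5))) = Add(29109, Mul(-1, -39)) = Add(29109, 39) = 29148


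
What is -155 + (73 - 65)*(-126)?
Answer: -1163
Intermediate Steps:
-155 + (73 - 65)*(-126) = -155 + 8*(-126) = -155 - 1008 = -1163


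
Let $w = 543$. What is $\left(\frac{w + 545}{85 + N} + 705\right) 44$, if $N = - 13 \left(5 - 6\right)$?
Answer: $\frac{1543916}{49} \approx 31509.0$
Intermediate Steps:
$N = 13$ ($N = \left(-13\right) \left(-1\right) = 13$)
$\left(\frac{w + 545}{85 + N} + 705\right) 44 = \left(\frac{543 + 545}{85 + 13} + 705\right) 44 = \left(\frac{1088}{98} + 705\right) 44 = \left(1088 \cdot \frac{1}{98} + 705\right) 44 = \left(\frac{544}{49} + 705\right) 44 = \frac{35089}{49} \cdot 44 = \frac{1543916}{49}$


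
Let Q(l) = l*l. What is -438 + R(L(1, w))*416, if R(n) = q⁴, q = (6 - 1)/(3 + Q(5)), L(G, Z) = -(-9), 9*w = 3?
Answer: -8404979/19208 ≈ -437.58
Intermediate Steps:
Q(l) = l²
w = ⅓ (w = (⅑)*3 = ⅓ ≈ 0.33333)
L(G, Z) = 9 (L(G, Z) = -3*(-3) = 9)
q = 5/28 (q = (6 - 1)/(3 + 5²) = 5/(3 + 25) = 5/28 ≈ 0.17857)
R(n) = 625/614656 (R(n) = (5/28)⁴ = 625/614656)
-438 + R(L(1, w))*416 = -438 + (625/614656)*416 = -438 + 8125/19208 = -8404979/19208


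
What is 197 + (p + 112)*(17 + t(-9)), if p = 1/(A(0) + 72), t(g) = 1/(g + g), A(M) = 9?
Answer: 3054491/1458 ≈ 2095.0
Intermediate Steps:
t(g) = 1/(2*g)
p = 1/81 (p = 1/(9 + 72) = 1/81 ≈ 0.012346)
197 + (p + 112)*(17 + t(-9)) = 197 + (1/81 + 112)*(17 + (1/2)/(-9)) = 197 + 9073*(17 + (1/2)*(-1/9))/81 = 197 + 9073*(17 - 1/18)/81 = 197 + (9073/81)*(305/18) = 197 + 2767265/1458 = 3054491/1458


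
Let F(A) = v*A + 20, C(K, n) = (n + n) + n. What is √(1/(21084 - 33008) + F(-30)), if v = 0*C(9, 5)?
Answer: √710905899/5962 ≈ 4.4721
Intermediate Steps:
C(K, n) = 3*n (C(K, n) = 2*n + n = 3*n)
v = 0 (v = 0*(3*5) = 0*15 = 0)
F(A) = 20 (F(A) = 0*A + 20 = 0 + 20 = 20)
√(1/(21084 - 33008) + F(-30)) = √(1/(21084 - 33008) + 20) = √(1/(-11924) + 20) = √(-1/11924 + 20) = √(238479/11924) = √710905899/5962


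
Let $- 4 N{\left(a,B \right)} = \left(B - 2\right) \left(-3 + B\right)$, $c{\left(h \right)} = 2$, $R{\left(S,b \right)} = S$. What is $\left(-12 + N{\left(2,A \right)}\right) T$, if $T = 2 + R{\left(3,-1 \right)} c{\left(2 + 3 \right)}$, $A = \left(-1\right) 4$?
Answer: $-180$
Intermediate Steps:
$A = -4$
$N{\left(a,B \right)} = - \frac{\left(-3 + B\right) \left(-2 + B\right)}{4}$ ($N{\left(a,B \right)} = - \frac{\left(B - 2\right) \left(-3 + B\right)}{4} = - \frac{\left(-2 + B\right) \left(-3 + B\right)}{4} = - \frac{\left(-3 + B\right) \left(-2 + B\right)}{4}$)
$T = 8$ ($T = 2 + 3 \cdot 2 = 2 + 6 = 8$)
$\left(-12 + N{\left(2,A \right)}\right) T = \left(-12 - \left(\frac{13}{2} + 4\right)\right) 8 = \left(-12 - \frac{21}{2}\right) 8 = \left(- \frac{45}{2}\right) 8 = -180$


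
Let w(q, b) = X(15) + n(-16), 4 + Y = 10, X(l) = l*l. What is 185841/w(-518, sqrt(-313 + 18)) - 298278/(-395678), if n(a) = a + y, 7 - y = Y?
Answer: 12265972263/13848730 ≈ 885.71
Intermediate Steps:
X(l) = l**2
Y = 6 (Y = -4 + 10 = 6)
y = 1 (y = 7 - 1*6 = 7 - 6 = 1)
n(a) = 1 + a (n(a) = a + 1 = 1 + a)
w(q, b) = 210 (w(q, b) = 15**2 + (1 - 16) = 225 - 15 = 210)
185841/w(-518, sqrt(-313 + 18)) - 298278/(-395678) = 185841/210 - 298278/(-395678) = 185841*(1/210) - 298278*(-1/395678) = 61947/70 + 149139/197839 = 12265972263/13848730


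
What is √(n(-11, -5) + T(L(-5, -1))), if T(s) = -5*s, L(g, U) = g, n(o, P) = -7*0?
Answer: 5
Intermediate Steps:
n(o, P) = 0
√(n(-11, -5) + T(L(-5, -1))) = √(0 - 5*(-5)) = √(0 + 25) = √25 = 5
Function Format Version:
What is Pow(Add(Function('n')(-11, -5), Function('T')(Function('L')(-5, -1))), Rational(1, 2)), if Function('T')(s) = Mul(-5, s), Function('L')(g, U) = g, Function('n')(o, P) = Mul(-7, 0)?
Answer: 5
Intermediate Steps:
Function('n')(o, P) = 0
Pow(Add(Function('n')(-11, -5), Function('T')(Function('L')(-5, -1))), Rational(1, 2)) = Pow(Add(0, Mul(-5, -5)), Rational(1, 2)) = Pow(Add(0, 25), Rational(1, 2)) = Pow(25, Rational(1, 2)) = 5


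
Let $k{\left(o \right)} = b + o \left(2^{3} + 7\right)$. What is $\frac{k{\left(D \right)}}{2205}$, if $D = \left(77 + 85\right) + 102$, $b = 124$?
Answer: $\frac{4084}{2205} \approx 1.8522$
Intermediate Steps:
$D = 264$ ($D = 162 + 102 = 264$)
$k{\left(o \right)} = 124 + 15 o$ ($k{\left(o \right)} = 124 + o \left(2^{3} + 7\right) = 124 + o \left(8 + 7\right) = 124 + o 15 = 124 + 15 o$)
$\frac{k{\left(D \right)}}{2205} = \frac{124 + 15 \cdot 264}{2205} = \left(124 + 3960\right) \frac{1}{2205} = 4084 \cdot \frac{1}{2205} = \frac{4084}{2205}$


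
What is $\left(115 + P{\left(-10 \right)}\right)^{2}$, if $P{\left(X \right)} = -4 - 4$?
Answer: $11449$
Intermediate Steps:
$P{\left(X \right)} = -8$
$\left(115 + P{\left(-10 \right)}\right)^{2} = \left(115 - 8\right)^{2} = 107^{2} = 11449$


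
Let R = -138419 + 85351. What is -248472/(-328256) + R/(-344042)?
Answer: 6431543327/7058365672 ≈ 0.91119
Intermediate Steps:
R = -53068
-248472/(-328256) + R/(-344042) = -248472/(-328256) - 53068/(-344042) = -248472*(-1/328256) - 53068*(-1/344042) = 31059/41032 + 26534/172021 = 6431543327/7058365672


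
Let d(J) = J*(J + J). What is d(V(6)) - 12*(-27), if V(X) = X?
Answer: 396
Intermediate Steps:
d(J) = 2*J**2 (d(J) = J*(2*J) = 2*J**2)
d(V(6)) - 12*(-27) = 2*6**2 - 12*(-27) = 2*36 + 324 = 72 + 324 = 396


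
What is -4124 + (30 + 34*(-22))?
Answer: -4842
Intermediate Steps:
-4124 + (30 + 34*(-22)) = -4124 + (30 - 748) = -4124 - 718 = -4842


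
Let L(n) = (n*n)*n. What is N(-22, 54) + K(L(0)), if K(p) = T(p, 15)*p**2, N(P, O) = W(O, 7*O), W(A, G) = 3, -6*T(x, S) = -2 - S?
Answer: 3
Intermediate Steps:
T(x, S) = 1/3 + S/6 (T(x, S) = -(-2 - S)/6 = 1/3 + S/6)
L(n) = n**3 (L(n) = n**2*n = n**3)
N(P, O) = 3
K(p) = 17*p**2/6 (K(p) = (1/3 + (1/6)*15)*p**2 = (1/3 + 5/2)*p**2 = 17*p**2/6)
N(-22, 54) + K(L(0)) = 3 + 17*(0**3)**2/6 = 3 + (17/6)*0**2 = 3 + (17/6)*0 = 3 + 0 = 3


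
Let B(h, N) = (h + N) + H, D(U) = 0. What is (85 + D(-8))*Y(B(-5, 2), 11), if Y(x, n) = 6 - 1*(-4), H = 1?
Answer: 850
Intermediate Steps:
B(h, N) = 1 + N + h (B(h, N) = (h + N) + 1 = (N + h) + 1 = 1 + N + h)
Y(x, n) = 10 (Y(x, n) = 6 + 4 = 10)
(85 + D(-8))*Y(B(-5, 2), 11) = (85 + 0)*10 = 85*10 = 850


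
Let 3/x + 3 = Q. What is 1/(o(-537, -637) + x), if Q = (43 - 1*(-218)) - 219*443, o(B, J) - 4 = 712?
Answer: 32253/23093147 ≈ 0.0013966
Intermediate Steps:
o(B, J) = 716 (o(B, J) = 4 + 712 = 716)
Q = -96756 (Q = (43 + 218) - 97017 = 261 - 97017 = -96756)
x = -1/32253 (x = 3/(-3 - 96756) = 3/(-96759) = 3*(-1/96759) = -1/32253 ≈ -3.1005e-5)
1/(o(-537, -637) + x) = 1/(716 - 1/32253) = 1/(23093147/32253) = 32253/23093147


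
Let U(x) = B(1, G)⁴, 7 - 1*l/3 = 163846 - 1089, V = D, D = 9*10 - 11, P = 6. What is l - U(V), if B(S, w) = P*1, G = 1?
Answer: -489546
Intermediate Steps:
D = 79 (D = 90 - 11 = 79)
B(S, w) = 6 (B(S, w) = 6*1 = 6)
V = 79
l = -488250 (l = 21 - 3*(163846 - 1089) = 21 - 3*162757 = 21 - 488271 = -488250)
U(x) = 1296 (U(x) = 6⁴ = 1296)
l - U(V) = -488250 - 1*1296 = -488250 - 1296 = -489546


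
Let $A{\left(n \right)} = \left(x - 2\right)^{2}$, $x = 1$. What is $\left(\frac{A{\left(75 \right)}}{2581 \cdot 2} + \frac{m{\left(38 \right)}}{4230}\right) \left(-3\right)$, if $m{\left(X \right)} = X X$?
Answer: $- \frac{3729079}{3639210} \approx -1.0247$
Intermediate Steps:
$m{\left(X \right)} = X^{2}$
$A{\left(n \right)} = 1$ ($A{\left(n \right)} = \left(1 - 2\right)^{2} = \left(-1\right)^{2} = 1$)
$\left(\frac{A{\left(75 \right)}}{2581 \cdot 2} + \frac{m{\left(38 \right)}}{4230}\right) \left(-3\right) = \left(1 \frac{1}{2581 \cdot 2} + \frac{38^{2}}{4230}\right) \left(-3\right) = \left(1 \cdot \frac{1}{5162} + 1444 \cdot \frac{1}{4230}\right) \left(-3\right) = \left(1 \cdot \frac{1}{5162} + \frac{722}{2115}\right) \left(-3\right) = \left(\frac{1}{5162} + \frac{722}{2115}\right) \left(-3\right) = \frac{3729079}{10917630} \left(-3\right) = - \frac{3729079}{3639210}$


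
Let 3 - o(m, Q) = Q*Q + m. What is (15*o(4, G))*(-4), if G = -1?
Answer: 120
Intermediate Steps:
o(m, Q) = 3 - m - Q² (o(m, Q) = 3 - (Q*Q + m) = 3 - (Q² + m) = 3 - (m + Q²) = 3 + (-m - Q²) = 3 - m - Q²)
(15*o(4, G))*(-4) = (15*(3 - 1*4 - 1*(-1)²))*(-4) = (15*(3 - 4 - 1*1))*(-4) = (15*(3 - 4 - 1))*(-4) = (15*(-2))*(-4) = -30*(-4) = 120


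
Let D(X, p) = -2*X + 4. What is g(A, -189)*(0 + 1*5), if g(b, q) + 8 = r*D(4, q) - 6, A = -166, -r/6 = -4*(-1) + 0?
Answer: 410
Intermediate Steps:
D(X, p) = 4 - 2*X
r = -24 (r = -6*(-4*(-1) + 0) = -6*(4 + 0) = -6*4 = -24)
g(b, q) = 82 (g(b, q) = -8 + (-24*(4 - 2*4) - 6) = -8 + (-24*(4 - 8) - 6) = -8 + (-24*(-4) - 6) = -8 + (96 - 6) = -8 + 90 = 82)
g(A, -189)*(0 + 1*5) = 82*(0 + 1*5) = 82*(0 + 5) = 82*5 = 410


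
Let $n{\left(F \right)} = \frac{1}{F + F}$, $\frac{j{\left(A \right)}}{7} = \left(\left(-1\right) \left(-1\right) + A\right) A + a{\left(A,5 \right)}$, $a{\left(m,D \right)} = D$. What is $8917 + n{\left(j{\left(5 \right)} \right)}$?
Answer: $\frac{4369331}{490} \approx 8917.0$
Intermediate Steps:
$j{\left(A \right)} = 35 + 7 A \left(1 + A\right)$ ($j{\left(A \right)} = 7 \left(\left(\left(-1\right) \left(-1\right) + A\right) A + 5\right) = 7 \left(\left(1 + A\right) A + 5\right) = 7 \left(A \left(1 + A\right) + 5\right) = 7 \left(5 + A \left(1 + A\right)\right) = 35 + 7 A \left(1 + A\right)$)
$n{\left(F \right)} = \frac{1}{2 F}$
$8917 + n{\left(j{\left(5 \right)} \right)} = 8917 + \frac{1}{2 \left(35 + 7 \cdot 5 + 7 \cdot 5^{2}\right)} = 8917 + \frac{1}{2 \left(35 + 35 + 7 \cdot 25\right)} = 8917 + \frac{1}{2 \left(35 + 35 + 175\right)} = 8917 + \frac{1}{2 \cdot 245} = 8917 + \frac{1}{2} \cdot \frac{1}{245} = 8917 + \frac{1}{490} = \frac{4369331}{490}$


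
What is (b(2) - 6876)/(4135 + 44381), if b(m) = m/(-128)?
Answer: -1415/9984 ≈ -0.14173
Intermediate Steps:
b(m) = -m/128 (b(m) = m*(-1/128) = -m/128)
(b(2) - 6876)/(4135 + 44381) = (-1/128*2 - 6876)/(4135 + 44381) = (-1/64 - 6876)/48516 = -440065/64*1/48516 = -1415/9984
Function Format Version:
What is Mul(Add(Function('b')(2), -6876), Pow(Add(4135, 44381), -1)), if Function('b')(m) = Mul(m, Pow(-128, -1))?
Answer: Rational(-1415, 9984) ≈ -0.14173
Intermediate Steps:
Function('b')(m) = Mul(Rational(-1, 128), m) (Function('b')(m) = Mul(m, Rational(-1, 128)) = Mul(Rational(-1, 128), m))
Mul(Add(Function('b')(2), -6876), Pow(Add(4135, 44381), -1)) = Mul(Add(Mul(Rational(-1, 128), 2), -6876), Pow(Add(4135, 44381), -1)) = Mul(Add(Rational(-1, 64), -6876), Pow(48516, -1)) = Mul(Rational(-440065, 64), Rational(1, 48516)) = Rational(-1415, 9984)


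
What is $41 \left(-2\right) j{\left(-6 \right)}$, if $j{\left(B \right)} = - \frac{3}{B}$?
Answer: $-41$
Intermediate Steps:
$41 \left(-2\right) j{\left(-6 \right)} = 41 \left(-2\right) \left(- \frac{3}{-6}\right) = - 82 \left(\left(-3\right) \left(- \frac{1}{6}\right)\right) = \left(-82\right) \frac{1}{2} = -41$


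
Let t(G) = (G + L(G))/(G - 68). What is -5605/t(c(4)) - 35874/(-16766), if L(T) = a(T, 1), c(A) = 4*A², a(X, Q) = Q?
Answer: 37822553/108979 ≈ 347.06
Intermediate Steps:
L(T) = 1
t(G) = (1 + G)/(-68 + G) (t(G) = (G + 1)/(G - 68) = (1 + G)/(-68 + G))
-5605/t(c(4)) - 35874/(-16766) = -5605*(-68 + 4*4²)/(1 + 4*4²) - 35874/(-16766) = -5605*(-68 + 4*16)/(1 + 4*16) - 35874*(-1/16766) = -5605*(-68 + 64)/(1 + 64) + 17937/8383 = -5605/(65/(-4)) + 17937/8383 = -5605/((-¼*65)) + 17937/8383 = -5605/(-65/4) + 17937/8383 = -5605*(-4/65) + 17937/8383 = 4484/13 + 17937/8383 = 37822553/108979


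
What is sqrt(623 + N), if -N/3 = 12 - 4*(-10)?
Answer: sqrt(467) ≈ 21.610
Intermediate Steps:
N = -156 (N = -3*(12 - 4*(-10)) = -3*(12 + 40) = -3*52 = -156)
sqrt(623 + N) = sqrt(623 - 156) = sqrt(467)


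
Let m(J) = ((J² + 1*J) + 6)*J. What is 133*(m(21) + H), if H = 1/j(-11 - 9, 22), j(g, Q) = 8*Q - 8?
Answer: 31370995/24 ≈ 1.3071e+6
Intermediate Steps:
j(g, Q) = -8 + 8*Q
m(J) = J*(6 + J + J²) (m(J) = ((J² + J) + 6)*J = ((J + J²) + 6)*J = (6 + J + J²)*J = J*(6 + J + J²))
H = 1/168 (H = 1/(-8 + 8*22) = 1/(-8 + 176) = 1/168 ≈ 0.0059524)
133*(m(21) + H) = 133*(21*(6 + 21 + 21²) + 1/168) = 133*(21*(6 + 21 + 441) + 1/168) = 133*(21*468 + 1/168) = 133*(9828 + 1/168) = 133*(1651105/168) = 31370995/24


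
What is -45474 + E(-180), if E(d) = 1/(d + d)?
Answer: -16370641/360 ≈ -45474.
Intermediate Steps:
E(d) = 1/(2*d)
-45474 + E(-180) = -45474 + (1/2)/(-180) = -45474 + (1/2)*(-1/180) = -45474 - 1/360 = -16370641/360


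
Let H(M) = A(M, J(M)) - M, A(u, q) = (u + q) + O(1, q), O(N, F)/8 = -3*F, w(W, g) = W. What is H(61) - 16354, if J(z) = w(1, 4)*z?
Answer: -17757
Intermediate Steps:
O(N, F) = -24*F (O(N, F) = 8*(-3*F) = -24*F)
J(z) = z (J(z) = 1*z = z)
A(u, q) = u - 23*q (A(u, q) = (u + q) - 24*q = (q + u) - 24*q = u - 23*q)
H(M) = -23*M (H(M) = (M - 23*M) - M = -22*M - M = -23*M)
H(61) - 16354 = -23*61 - 16354 = -1403 - 16354 = -17757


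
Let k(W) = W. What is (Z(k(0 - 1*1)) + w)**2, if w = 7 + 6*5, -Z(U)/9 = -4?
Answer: 5329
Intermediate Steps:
Z(U) = 36 (Z(U) = -9*(-4) = 36)
w = 37 (w = 7 + 30 = 37)
(Z(k(0 - 1*1)) + w)**2 = (36 + 37)**2 = 73**2 = 5329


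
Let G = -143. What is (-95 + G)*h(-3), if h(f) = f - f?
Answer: 0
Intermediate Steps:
h(f) = 0
(-95 + G)*h(-3) = (-95 - 143)*0 = -238*0 = 0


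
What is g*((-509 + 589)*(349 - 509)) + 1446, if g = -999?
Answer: 12788646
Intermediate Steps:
g*((-509 + 589)*(349 - 509)) + 1446 = -999*(-509 + 589)*(349 - 509) + 1446 = -79920*(-160) + 1446 = -999*(-12800) + 1446 = 12787200 + 1446 = 12788646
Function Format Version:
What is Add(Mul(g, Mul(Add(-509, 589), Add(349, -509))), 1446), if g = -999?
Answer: 12788646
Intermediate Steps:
Add(Mul(g, Mul(Add(-509, 589), Add(349, -509))), 1446) = Add(Mul(-999, Mul(Add(-509, 589), Add(349, -509))), 1446) = Add(Mul(-999, Mul(80, -160)), 1446) = Add(Mul(-999, -12800), 1446) = Add(12787200, 1446) = 12788646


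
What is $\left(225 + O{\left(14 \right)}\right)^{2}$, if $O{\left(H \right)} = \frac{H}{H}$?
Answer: $51076$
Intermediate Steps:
$O{\left(H \right)} = 1$
$\left(225 + O{\left(14 \right)}\right)^{2} = \left(225 + 1\right)^{2} = 226^{2} = 51076$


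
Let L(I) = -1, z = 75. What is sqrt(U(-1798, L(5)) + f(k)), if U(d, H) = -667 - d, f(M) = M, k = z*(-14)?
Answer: 9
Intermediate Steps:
k = -1050 (k = 75*(-14) = -1050)
sqrt(U(-1798, L(5)) + f(k)) = sqrt((-667 - 1*(-1798)) - 1050) = sqrt((-667 + 1798) - 1050) = sqrt(1131 - 1050) = sqrt(81) = 9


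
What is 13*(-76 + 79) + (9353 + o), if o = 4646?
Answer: 14038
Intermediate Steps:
13*(-76 + 79) + (9353 + o) = 13*(-76 + 79) + (9353 + 4646) = 13*3 + 13999 = 39 + 13999 = 14038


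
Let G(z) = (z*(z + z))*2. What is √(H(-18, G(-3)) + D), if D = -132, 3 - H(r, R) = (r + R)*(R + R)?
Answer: 5*I*√57 ≈ 37.749*I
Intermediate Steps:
G(z) = 4*z² (G(z) = (z*(2*z))*2 = (2*z²)*2 = 4*z²)
H(r, R) = 3 - 2*R*(R + r) (H(r, R) = 3 - (r + R)*(R + R) = 3 - (R + r)*2*R = 3 - 2*R*(R + r))
√(H(-18, G(-3)) + D) = √((3 - 2*(4*(-3)²)² - 2*4*(-3)²*(-18)) - 132) = √((3 - 2*(4*9)² - 2*4*9*(-18)) - 132) = √((3 - 2*36² - 2*36*(-18)) - 132) = √((3 - 2*1296 + 1296) - 132) = √((3 - 2592 + 1296) - 132) = √(-1293 - 132) = √(-1425) = 5*I*√57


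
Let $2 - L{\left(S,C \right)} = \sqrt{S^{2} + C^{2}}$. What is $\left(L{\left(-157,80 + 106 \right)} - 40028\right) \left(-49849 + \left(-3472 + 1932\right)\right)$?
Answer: $2056896114 + 873613 \sqrt{205} \approx 2.0694 \cdot 10^{9}$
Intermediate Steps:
$L{\left(S,C \right)} = 2 - \sqrt{C^{2} + S^{2}}$ ($L{\left(S,C \right)} = 2 - \sqrt{S^{2} + C^{2}} = 2 - \sqrt{C^{2} + S^{2}}$)
$\left(L{\left(-157,80 + 106 \right)} - 40028\right) \left(-49849 + \left(-3472 + 1932\right)\right) = \left(\left(2 - \sqrt{\left(80 + 106\right)^{2} + \left(-157\right)^{2}}\right) - 40028\right) \left(-49849 + \left(-3472 + 1932\right)\right) = \left(\left(2 - \sqrt{186^{2} + 24649}\right) - 40028\right) \left(-49849 - 1540\right) = \left(\left(2 - \sqrt{34596 + 24649}\right) - 40028\right) \left(-51389\right) = \left(\left(2 - \sqrt{59245}\right) - 40028\right) \left(-51389\right) = \left(\left(2 - 17 \sqrt{205}\right) - 40028\right) \left(-51389\right) = \left(-40026 - 17 \sqrt{205}\right) \left(-51389\right) = 2056896114 + 873613 \sqrt{205}$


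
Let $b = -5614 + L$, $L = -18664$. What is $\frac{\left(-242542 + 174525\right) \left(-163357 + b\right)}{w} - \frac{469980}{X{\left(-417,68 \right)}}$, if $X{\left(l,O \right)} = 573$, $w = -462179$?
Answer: $- \frac{147648093705}{5192717} \approx -28434.0$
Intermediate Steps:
$b = -24278$ ($b = -5614 - 18664 = -24278$)
$\frac{\left(-242542 + 174525\right) \left(-163357 + b\right)}{w} - \frac{469980}{X{\left(-417,68 \right)}} = \frac{\left(-242542 + 174525\right) \left(-163357 - 24278\right)}{-462179} - \frac{469980}{573} = \left(-68017\right) \left(-187635\right) \left(- \frac{1}{462179}\right) - \frac{156660}{191} = 12762369795 \left(- \frac{1}{462179}\right) - \frac{156660}{191} = - \frac{750727635}{27187} - \frac{156660}{191} = - \frac{147648093705}{5192717}$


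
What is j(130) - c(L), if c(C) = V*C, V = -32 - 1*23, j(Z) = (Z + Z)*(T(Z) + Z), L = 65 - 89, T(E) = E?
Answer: 66280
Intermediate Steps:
L = -24
j(Z) = 4*Z² (j(Z) = (Z + Z)*(Z + Z) = (2*Z)*(2*Z) = 4*Z²)
V = -55 (V = -32 - 23 = -55)
c(C) = -55*C
j(130) - c(L) = 4*130² - (-55)*(-24) = 4*16900 - 1*1320 = 67600 - 1320 = 66280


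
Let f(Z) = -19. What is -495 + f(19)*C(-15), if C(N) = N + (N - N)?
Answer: -210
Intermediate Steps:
C(N) = N (C(N) = N + 0 = N)
-495 + f(19)*C(-15) = -495 - 19*(-15) = -495 + 285 = -210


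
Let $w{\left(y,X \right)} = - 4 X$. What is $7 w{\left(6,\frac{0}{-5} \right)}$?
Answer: $0$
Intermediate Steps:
$7 w{\left(6,\frac{0}{-5} \right)} = 7 \left(- 4 \frac{0}{-5}\right) = 7 \left(- 4 \cdot 0 \left(- \frac{1}{5}\right)\right) = 7 \left(\left(-4\right) 0\right) = 7 \cdot 0 = 0$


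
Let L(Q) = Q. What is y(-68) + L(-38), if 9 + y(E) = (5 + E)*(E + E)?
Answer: 8521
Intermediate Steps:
y(E) = -9 + 2*E*(5 + E) (y(E) = -9 + (5 + E)*(E + E) = -9 + (5 + E)*(2*E) = -9 + 2*E*(5 + E))
y(-68) + L(-38) = (-9 + 2*(-68)**2 + 10*(-68)) - 38 = (-9 + 2*4624 - 680) - 38 = (-9 + 9248 - 680) - 38 = 8559 - 38 = 8521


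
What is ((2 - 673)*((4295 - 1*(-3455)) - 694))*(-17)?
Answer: 80487792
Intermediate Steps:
((2 - 673)*((4295 - 1*(-3455)) - 694))*(-17) = -671*((4295 + 3455) - 694)*(-17) = -671*(7750 - 694)*(-17) = -671*7056*(-17) = -4734576*(-17) = 80487792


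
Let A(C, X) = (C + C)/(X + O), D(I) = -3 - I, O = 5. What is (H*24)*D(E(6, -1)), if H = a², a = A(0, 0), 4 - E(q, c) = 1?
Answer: 0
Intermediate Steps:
E(q, c) = 3 (E(q, c) = 4 - 1*1 = 4 - 1 = 3)
A(C, X) = 2*C/(5 + X) (A(C, X) = (C + C)/(X + 5) = (2*C)/(5 + X) = 2*C/(5 + X))
a = 0 (a = 2*0/(5 + 0) = 2*0/5 = 2*0*(⅕) = 0)
H = 0 (H = 0² = 0)
(H*24)*D(E(6, -1)) = (0*24)*(-3 - 1*3) = 0*(-3 - 3) = 0*(-6) = 0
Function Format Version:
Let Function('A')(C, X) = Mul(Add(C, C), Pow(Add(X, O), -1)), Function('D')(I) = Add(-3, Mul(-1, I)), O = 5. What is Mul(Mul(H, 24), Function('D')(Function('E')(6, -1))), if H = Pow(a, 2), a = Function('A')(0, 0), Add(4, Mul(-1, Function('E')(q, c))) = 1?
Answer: 0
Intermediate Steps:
Function('E')(q, c) = 3 (Function('E')(q, c) = Add(4, Mul(-1, 1)) = Add(4, -1) = 3)
Function('A')(C, X) = Mul(2, C, Pow(Add(5, X), -1)) (Function('A')(C, X) = Mul(Add(C, C), Pow(Add(X, 5), -1)) = Mul(Mul(2, C), Pow(Add(5, X), -1)) = Mul(2, C, Pow(Add(5, X), -1)))
a = 0 (a = Mul(2, 0, Pow(Add(5, 0), -1)) = Mul(2, 0, Pow(5, -1)) = Mul(2, 0, Rational(1, 5)) = 0)
H = 0 (H = Pow(0, 2) = 0)
Mul(Mul(H, 24), Function('D')(Function('E')(6, -1))) = Mul(Mul(0, 24), Add(-3, Mul(-1, 3))) = Mul(0, Add(-3, -3)) = Mul(0, -6) = 0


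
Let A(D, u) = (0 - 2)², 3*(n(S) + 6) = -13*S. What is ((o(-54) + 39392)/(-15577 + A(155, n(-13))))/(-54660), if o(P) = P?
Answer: 19669/425610090 ≈ 4.6214e-5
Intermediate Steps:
n(S) = -6 - 13*S/3 (n(S) = -6 + (-13*S)/3 = -6 - 13*S/3)
A(D, u) = 4 (A(D, u) = (-2)² = 4)
((o(-54) + 39392)/(-15577 + A(155, n(-13))))/(-54660) = ((-54 + 39392)/(-15577 + 4))/(-54660) = (39338/(-15573))*(-1/54660) = (39338*(-1/15573))*(-1/54660) = -39338/15573*(-1/54660) = 19669/425610090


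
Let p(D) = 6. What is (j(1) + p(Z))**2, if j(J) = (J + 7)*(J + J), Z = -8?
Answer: 484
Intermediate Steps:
j(J) = 2*J*(7 + J) (j(J) = (7 + J)*(2*J) = 2*J*(7 + J))
(j(1) + p(Z))**2 = (2*1*(7 + 1) + 6)**2 = (2*1*8 + 6)**2 = (16 + 6)**2 = 22**2 = 484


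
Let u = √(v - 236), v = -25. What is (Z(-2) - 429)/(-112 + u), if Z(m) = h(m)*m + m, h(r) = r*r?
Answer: 49168/12805 + 1317*I*√29/12805 ≈ 3.8397 + 0.55387*I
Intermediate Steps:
h(r) = r²
u = 3*I*√29 (u = √(-25 - 236) = √(-261) = 3*I*√29 ≈ 16.155*I)
Z(m) = m + m³ (Z(m) = m²*m + m = m³ + m = m + m³)
(Z(-2) - 429)/(-112 + u) = ((-2 + (-2)³) - 429)/(-112 + 3*I*√29) = ((-2 - 8) - 429)/(-112 + 3*I*√29) = (-10 - 429)/(-112 + 3*I*√29) = -439/(-112 + 3*I*√29)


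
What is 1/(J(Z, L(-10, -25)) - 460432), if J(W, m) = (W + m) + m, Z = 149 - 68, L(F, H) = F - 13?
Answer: -1/460397 ≈ -2.1720e-6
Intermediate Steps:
L(F, H) = -13 + F
Z = 81
J(W, m) = W + 2*m
1/(J(Z, L(-10, -25)) - 460432) = 1/((81 + 2*(-13 - 10)) - 460432) = 1/((81 + 2*(-23)) - 460432) = 1/((81 - 46) - 460432) = 1/(35 - 460432) = 1/(-460397) = -1/460397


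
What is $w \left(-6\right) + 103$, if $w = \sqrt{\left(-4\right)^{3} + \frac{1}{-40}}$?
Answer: $103 - \frac{3 i \sqrt{25610}}{10} \approx 103.0 - 48.009 i$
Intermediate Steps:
$w = \frac{i \sqrt{25610}}{20}$ ($w = \sqrt{-64 - \frac{1}{40}} = \sqrt{- \frac{2561}{40}} = \frac{i \sqrt{25610}}{20} \approx 8.0016 i$)
$w \left(-6\right) + 103 = \frac{i \sqrt{25610}}{20} \left(-6\right) + 103 = - \frac{3 i \sqrt{25610}}{10} + 103 = 103 - \frac{3 i \sqrt{25610}}{10}$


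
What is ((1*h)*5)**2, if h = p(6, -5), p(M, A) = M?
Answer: 900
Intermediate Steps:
h = 6
((1*h)*5)**2 = ((1*6)*5)**2 = (6*5)**2 = 30**2 = 900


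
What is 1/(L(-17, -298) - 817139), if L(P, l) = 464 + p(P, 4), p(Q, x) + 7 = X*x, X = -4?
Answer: -1/816698 ≈ -1.2244e-6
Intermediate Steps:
p(Q, x) = -7 - 4*x
L(P, l) = 441 (L(P, l) = 464 + (-7 - 4*4) = 464 + (-7 - 16) = 464 - 23 = 441)
1/(L(-17, -298) - 817139) = 1/(441 - 817139) = 1/(-816698) = -1/816698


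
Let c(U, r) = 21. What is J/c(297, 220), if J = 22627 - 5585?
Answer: 17042/21 ≈ 811.52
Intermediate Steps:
J = 17042
J/c(297, 220) = 17042/21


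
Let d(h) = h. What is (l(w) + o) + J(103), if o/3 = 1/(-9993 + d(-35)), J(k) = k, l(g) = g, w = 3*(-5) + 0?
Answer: 882461/10028 ≈ 88.000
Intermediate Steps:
w = -15 (w = -15 + 0 = -15)
o = -3/10028 (o = 3/(-9993 - 35) = 3/(-10028) = 3*(-1/10028) = -3/10028 ≈ -0.00029916)
(l(w) + o) + J(103) = (-15 - 3/10028) + 103 = -150423/10028 + 103 = 882461/10028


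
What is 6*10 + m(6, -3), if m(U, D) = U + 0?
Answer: 66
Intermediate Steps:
m(U, D) = U
6*10 + m(6, -3) = 6*10 + 6 = 60 + 6 = 66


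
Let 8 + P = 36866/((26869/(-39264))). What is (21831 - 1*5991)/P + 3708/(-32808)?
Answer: -201368740953/494758848598 ≈ -0.40700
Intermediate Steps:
P = -1447721576/26869 (P = -8 + 36866/((26869/(-39264))) = -8 + 36866/((26869*(-1/39264))) = -8 + 36866/(-26869/39264) = -8 + 36866*(-39264/26869) = -8 - 1447506624/26869 = -1447721576/26869 ≈ -53881.)
(21831 - 1*5991)/P + 3708/(-32808) = (21831 - 1*5991)/(-1447721576/26869) + 3708/(-32808) = (21831 - 5991)*(-26869/1447721576) + 3708*(-1/32808) = 15840*(-26869/1447721576) - 309/2734 = -53200620/180965197 - 309/2734 = -201368740953/494758848598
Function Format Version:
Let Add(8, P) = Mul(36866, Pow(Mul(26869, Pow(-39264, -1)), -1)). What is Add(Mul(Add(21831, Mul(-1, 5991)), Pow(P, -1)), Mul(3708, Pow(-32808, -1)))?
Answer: Rational(-201368740953, 494758848598) ≈ -0.40700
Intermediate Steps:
P = Rational(-1447721576, 26869) (P = Add(-8, Mul(36866, Pow(Mul(26869, Pow(-39264, -1)), -1))) = Add(-8, Mul(36866, Pow(Mul(26869, Rational(-1, 39264)), -1))) = Add(-8, Mul(36866, Pow(Rational(-26869, 39264), -1))) = Add(-8, Mul(36866, Rational(-39264, 26869))) = Add(-8, Rational(-1447506624, 26869)) = Rational(-1447721576, 26869) ≈ -53881.)
Add(Mul(Add(21831, Mul(-1, 5991)), Pow(P, -1)), Mul(3708, Pow(-32808, -1))) = Add(Mul(Add(21831, Mul(-1, 5991)), Pow(Rational(-1447721576, 26869), -1)), Mul(3708, Pow(-32808, -1))) = Add(Mul(Add(21831, -5991), Rational(-26869, 1447721576)), Mul(3708, Rational(-1, 32808))) = Add(Mul(15840, Rational(-26869, 1447721576)), Rational(-309, 2734)) = Add(Rational(-53200620, 180965197), Rational(-309, 2734)) = Rational(-201368740953, 494758848598)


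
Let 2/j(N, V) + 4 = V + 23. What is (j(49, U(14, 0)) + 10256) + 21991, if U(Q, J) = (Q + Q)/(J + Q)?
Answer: 677189/21 ≈ 32247.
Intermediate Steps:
U(Q, J) = 2*Q/(J + Q) (U(Q, J) = (2*Q)/(J + Q) = 2*Q/(J + Q))
j(N, V) = 2/(19 + V) (j(N, V) = 2/(-4 + (V + 23)) = 2/(-4 + (23 + V)) = 2/(19 + V))
(j(49, U(14, 0)) + 10256) + 21991 = (2/(19 + 2*14/(0 + 14)) + 10256) + 21991 = (2/(19 + 2*14/14) + 10256) + 21991 = (2/(19 + 2*14*(1/14)) + 10256) + 21991 = (2/(19 + 2) + 10256) + 21991 = (2/21 + 10256) + 21991 = 215378/21 + 21991 = 677189/21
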